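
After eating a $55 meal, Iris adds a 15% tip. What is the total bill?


Calculate the tip:
15% of $55 = $8.25
Add tip to meal cost:
$55 + $8.25 = $63.25

$63.25


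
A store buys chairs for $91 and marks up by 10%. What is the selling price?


Calculate the markup amount:
10% of $91 = $9.10
Add to cost:
$91 + $9.10 = $100.10

$100.10


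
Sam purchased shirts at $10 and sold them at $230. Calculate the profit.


Selling price = $230
Cost price = $10
Profit = selling price - cost price:
Profit = $230 - $10 = $220

$220


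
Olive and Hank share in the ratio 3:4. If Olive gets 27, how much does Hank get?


Find the multiplier:
27 / 3 = 9
Apply to Hank's share:
4 x 9 = 36

36


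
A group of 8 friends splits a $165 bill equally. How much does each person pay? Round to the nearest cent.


Total bill: $165
Number of people: 8
Each pays: $165 / 8 = $20.625 ≈ $20.63

$20.63


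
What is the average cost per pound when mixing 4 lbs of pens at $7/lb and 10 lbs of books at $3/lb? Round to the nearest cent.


Cost of pens:
4 x $7 = $28
Cost of books:
10 x $3 = $30
Total cost: $28 + $30 = $58
Total weight: 14 lbs
Average: $58 / 14 = $4.1428... ≈ $4.14/lb

$4.14/lb


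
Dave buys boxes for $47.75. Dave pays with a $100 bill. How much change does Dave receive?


Start with the amount paid:
$100
Subtract the price:
$100 - $47.75 = $52.25

$52.25


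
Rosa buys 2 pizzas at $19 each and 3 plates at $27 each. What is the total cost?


Cost of pizzas:
2 x $19 = $38
Cost of plates:
3 x $27 = $81
Add both:
$38 + $81 = $119

$119


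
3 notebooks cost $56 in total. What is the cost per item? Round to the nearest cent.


Total cost: $56
Number of items: 3
Unit price: $56 / 3 = $18.6666... ≈ $18.67

$18.67


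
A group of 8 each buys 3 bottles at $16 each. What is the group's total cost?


Cost per person:
3 x $16 = $48
Group total:
8 x $48 = $384

$384


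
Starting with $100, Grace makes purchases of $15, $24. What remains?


Add up expenses:
$15 + $24 = $39
Subtract from budget:
$100 - $39 = $61

$61


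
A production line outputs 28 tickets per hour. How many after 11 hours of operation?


Production rate: 28 tickets per hour
Time: 11 hours
Total: 28 x 11 = 308 tickets

308 tickets


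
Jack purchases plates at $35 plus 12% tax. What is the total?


Calculate the tax:
12% of $35 = $4.20
Add tax to price:
$35 + $4.20 = $39.20

$39.20


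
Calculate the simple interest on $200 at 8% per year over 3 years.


Use the formula I = P x R x T / 100
P x R x T = 200 x 8 x 3 = 4800
I = 4800 / 100 = $48

$48


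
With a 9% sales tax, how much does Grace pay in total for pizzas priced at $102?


Calculate the tax:
9% of $102 = $9.18
Add tax to price:
$102 + $9.18 = $111.18

$111.18


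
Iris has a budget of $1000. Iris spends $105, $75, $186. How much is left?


Add up expenses:
$105 + $75 + $186 = $366
Subtract from budget:
$1000 - $366 = $634

$634


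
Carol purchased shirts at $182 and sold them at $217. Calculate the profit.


Selling price = $217
Cost price = $182
Profit = selling price - cost price:
Profit = $217 - $182 = $35

$35


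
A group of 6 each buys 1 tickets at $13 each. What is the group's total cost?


Cost per person:
1 x $13 = $13
Group total:
6 x $13 = $78

$78


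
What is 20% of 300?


Convert percentage to decimal:
20% = 0.2
Multiply:
300 x 0.2 = 60

60


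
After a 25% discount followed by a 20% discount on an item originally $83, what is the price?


First discount:
25% of $83 = $20.75
Price after first discount:
$83 - $20.75 = $62.25
Second discount:
20% of $62.25 = $12.45
Final price:
$62.25 - $12.45 = $49.80

$49.80


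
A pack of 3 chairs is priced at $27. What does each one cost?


Total cost: $27
Number of items: 3
Unit price: $27 / 3 = $9

$9


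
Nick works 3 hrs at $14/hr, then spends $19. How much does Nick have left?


Calculate earnings:
3 x $14 = $42
Subtract spending:
$42 - $19 = $23

$23


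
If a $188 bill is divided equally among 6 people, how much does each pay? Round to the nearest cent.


Total bill: $188
Number of people: 6
Each pays: $188 / 6 = $31.3333... ≈ $31.33

$31.33


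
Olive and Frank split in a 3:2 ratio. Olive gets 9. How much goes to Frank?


Find the multiplier:
9 / 3 = 3
Apply to Frank's share:
2 x 3 = 6

6


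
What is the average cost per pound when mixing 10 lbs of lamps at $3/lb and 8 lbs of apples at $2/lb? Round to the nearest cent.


Cost of lamps:
10 x $3 = $30
Cost of apples:
8 x $2 = $16
Total cost: $30 + $16 = $46
Total weight: 18 lbs
Average: $46 / 18 = $2.5555... ≈ $2.56/lb

$2.56/lb


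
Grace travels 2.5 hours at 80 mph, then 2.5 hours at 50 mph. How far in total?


Leg 1 distance:
80 x 2.5 = 200 miles
Leg 2 distance:
50 x 2.5 = 125 miles
Total distance:
200 + 125 = 325 miles

325 miles


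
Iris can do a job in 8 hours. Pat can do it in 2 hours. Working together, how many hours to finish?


Iris's rate: 1/8 of the job per hour
Pat's rate: 1/2 of the job per hour
Combined rate: 1/8 + 1/2 = 5/8 per hour
Time = 1 / (5/8) = 8/5 = 1.6 hours

1.6 hours


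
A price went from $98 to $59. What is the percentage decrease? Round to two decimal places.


Find the absolute change:
|59 - 98| = 39
Divide by original and multiply by 100:
39 / 98 x 100 = 39.7959...% ≈ 39.8%

39.8%


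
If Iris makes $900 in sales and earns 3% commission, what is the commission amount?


Convert rate to decimal:
3% = 0.03
Multiply by sales:
$900 x 0.03 = $27

$27


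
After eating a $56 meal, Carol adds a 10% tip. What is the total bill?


Calculate the tip:
10% of $56 = $5.60
Add tip to meal cost:
$56 + $5.60 = $61.60

$61.60


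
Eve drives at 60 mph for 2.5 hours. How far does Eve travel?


Use the formula: distance = speed x time
Speed = 60 mph, Time = 2.5 hours
60 x 2.5 = 150 miles

150 miles


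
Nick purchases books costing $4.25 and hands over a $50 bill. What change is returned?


Start with the amount paid:
$50
Subtract the price:
$50 - $4.25 = $45.75

$45.75


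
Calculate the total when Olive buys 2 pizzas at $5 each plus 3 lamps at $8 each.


Cost of pizzas:
2 x $5 = $10
Cost of lamps:
3 x $8 = $24
Add both:
$10 + $24 = $34

$34


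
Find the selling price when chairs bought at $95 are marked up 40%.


Calculate the markup amount:
40% of $95 = $38
Add to cost:
$95 + $38 = $133

$133


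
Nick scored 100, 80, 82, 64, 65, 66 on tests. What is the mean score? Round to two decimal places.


Add the scores:
100 + 80 + 82 + 64 + 65 + 66 = 457
Divide by the number of tests:
457 / 6 = 76.1666... ≈ 76.17

76.17


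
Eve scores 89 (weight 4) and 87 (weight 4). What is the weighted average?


Weighted sum:
4 x 89 + 4 x 87 = 704
Total weight:
4 + 4 = 8
Weighted average:
704 / 8 = 88

88


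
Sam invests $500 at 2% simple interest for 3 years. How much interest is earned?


Use the formula I = P x R x T / 100
P x R x T = 500 x 2 x 3 = 3000
I = 3000 / 100 = $30

$30


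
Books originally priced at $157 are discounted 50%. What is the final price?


Calculate the discount amount:
50% of $157 = $78.50
Subtract from original:
$157 - $78.50 = $78.50

$78.50


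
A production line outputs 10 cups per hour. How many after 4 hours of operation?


Production rate: 10 cups per hour
Time: 4 hours
Total: 10 x 4 = 40 cups

40 cups


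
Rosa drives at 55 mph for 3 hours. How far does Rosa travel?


Use the formula: distance = speed x time
Speed = 55 mph, Time = 3 hours
55 x 3 = 165 miles

165 miles


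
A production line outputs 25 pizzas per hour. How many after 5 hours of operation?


Production rate: 25 pizzas per hour
Time: 5 hours
Total: 25 x 5 = 125 pizzas

125 pizzas


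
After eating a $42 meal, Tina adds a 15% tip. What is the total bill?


Calculate the tip:
15% of $42 = $6.30
Add tip to meal cost:
$42 + $6.30 = $48.30

$48.30


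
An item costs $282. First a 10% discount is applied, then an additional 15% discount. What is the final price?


First discount:
10% of $282 = $28.20
Price after first discount:
$282 - $28.20 = $253.80
Second discount:
15% of $253.80 = $38.07
Final price:
$253.80 - $38.07 = $215.73

$215.73


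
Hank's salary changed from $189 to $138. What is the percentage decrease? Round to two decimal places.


Find the absolute change:
|138 - 189| = 51
Divide by original and multiply by 100:
51 / 189 x 100 = 26.9841...% ≈ 26.98%

26.98%


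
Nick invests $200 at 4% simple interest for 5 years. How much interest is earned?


Use the formula I = P x R x T / 100
P x R x T = 200 x 4 x 5 = 4000
I = 4000 / 100 = $40

$40


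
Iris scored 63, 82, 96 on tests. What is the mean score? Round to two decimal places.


Add the scores:
63 + 82 + 96 = 241
Divide by the number of tests:
241 / 3 = 80.3333... ≈ 80.33

80.33


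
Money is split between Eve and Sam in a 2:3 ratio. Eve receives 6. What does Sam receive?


Find the multiplier:
6 / 2 = 3
Apply to Sam's share:
3 x 3 = 9

9


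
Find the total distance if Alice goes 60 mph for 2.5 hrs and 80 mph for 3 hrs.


Leg 1 distance:
60 x 2.5 = 150 miles
Leg 2 distance:
80 x 3 = 240 miles
Total distance:
150 + 240 = 390 miles

390 miles


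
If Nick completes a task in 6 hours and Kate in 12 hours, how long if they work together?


Nick's rate: 1/6 of the job per hour
Kate's rate: 1/12 of the job per hour
Combined rate: 1/6 + 1/12 = 1/4 per hour
Time = 1 / (1/4) = 4 hours

4 hours


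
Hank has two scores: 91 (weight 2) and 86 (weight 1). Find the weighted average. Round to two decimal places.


Weighted sum:
2 x 91 + 1 x 86 = 268
Total weight:
2 + 1 = 3
Weighted average:
268 / 3 = 89.3333... ≈ 89.33

89.33


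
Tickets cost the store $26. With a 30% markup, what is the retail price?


Calculate the markup amount:
30% of $26 = $7.80
Add to cost:
$26 + $7.80 = $33.80

$33.80


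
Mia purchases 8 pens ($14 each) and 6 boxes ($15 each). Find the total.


Cost of pens:
8 x $14 = $112
Cost of boxes:
6 x $15 = $90
Add both:
$112 + $90 = $202

$202


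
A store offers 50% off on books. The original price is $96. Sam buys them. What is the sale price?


Calculate the discount amount:
50% of $96 = $48
Subtract from original:
$96 - $48 = $48

$48


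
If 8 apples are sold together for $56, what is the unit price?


Total cost: $56
Number of items: 8
Unit price: $56 / 8 = $7

$7


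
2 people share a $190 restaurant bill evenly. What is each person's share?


Total bill: $190
Number of people: 2
Each pays: $190 / 2 = $95

$95


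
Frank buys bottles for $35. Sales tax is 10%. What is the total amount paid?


Calculate the tax:
10% of $35 = $3.50
Add tax to price:
$35 + $3.50 = $38.50

$38.50


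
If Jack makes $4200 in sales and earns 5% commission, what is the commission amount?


Convert rate to decimal:
5% = 0.05
Multiply by sales:
$4200 x 0.05 = $210

$210


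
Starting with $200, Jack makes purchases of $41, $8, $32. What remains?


Add up expenses:
$41 + $8 + $32 = $81
Subtract from budget:
$200 - $81 = $119

$119


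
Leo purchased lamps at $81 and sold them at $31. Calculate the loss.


Selling price = $31
Cost price = $81
Loss = cost price - selling price:
Loss = $81 - $31 = $50

$50


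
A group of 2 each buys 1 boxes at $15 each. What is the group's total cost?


Cost per person:
1 x $15 = $15
Group total:
2 x $15 = $30

$30


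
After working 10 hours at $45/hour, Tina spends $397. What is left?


Calculate earnings:
10 x $45 = $450
Subtract spending:
$450 - $397 = $53

$53


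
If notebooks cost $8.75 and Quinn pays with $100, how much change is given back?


Start with the amount paid:
$100
Subtract the price:
$100 - $8.75 = $91.25

$91.25


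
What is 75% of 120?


Convert percentage to decimal:
75% = 0.75
Multiply:
120 x 0.75 = 90

90


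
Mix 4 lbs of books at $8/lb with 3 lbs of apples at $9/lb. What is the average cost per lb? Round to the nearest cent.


Cost of books:
4 x $8 = $32
Cost of apples:
3 x $9 = $27
Total cost: $32 + $27 = $59
Total weight: 7 lbs
Average: $59 / 7 = $8.4285... ≈ $8.43/lb

$8.43/lb


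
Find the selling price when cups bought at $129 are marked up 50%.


Calculate the markup amount:
50% of $129 = $64.50
Add to cost:
$129 + $64.50 = $193.50

$193.50


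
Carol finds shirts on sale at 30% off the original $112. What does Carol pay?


Calculate the discount amount:
30% of $112 = $33.60
Subtract from original:
$112 - $33.60 = $78.40

$78.40


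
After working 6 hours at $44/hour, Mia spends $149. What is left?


Calculate earnings:
6 x $44 = $264
Subtract spending:
$264 - $149 = $115

$115


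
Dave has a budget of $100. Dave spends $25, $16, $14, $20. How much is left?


Add up expenses:
$25 + $16 + $14 + $20 = $75
Subtract from budget:
$100 - $75 = $25

$25


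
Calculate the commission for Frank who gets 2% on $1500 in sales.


Convert rate to decimal:
2% = 0.02
Multiply by sales:
$1500 x 0.02 = $30

$30


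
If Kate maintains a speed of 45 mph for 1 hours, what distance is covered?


Use the formula: distance = speed x time
Speed = 45 mph, Time = 1 hours
45 x 1 = 45 miles

45 miles


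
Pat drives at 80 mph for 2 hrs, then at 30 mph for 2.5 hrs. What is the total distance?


Leg 1 distance:
80 x 2 = 160 miles
Leg 2 distance:
30 x 2.5 = 75 miles
Total distance:
160 + 75 = 235 miles

235 miles


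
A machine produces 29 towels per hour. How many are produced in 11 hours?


Production rate: 29 towels per hour
Time: 11 hours
Total: 29 x 11 = 319 towels

319 towels


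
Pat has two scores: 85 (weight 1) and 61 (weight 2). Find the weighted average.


Weighted sum:
1 x 85 + 2 x 61 = 207
Total weight:
1 + 2 = 3
Weighted average:
207 / 3 = 69

69


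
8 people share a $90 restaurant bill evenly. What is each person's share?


Total bill: $90
Number of people: 8
Each pays: $90 / 8 = $11.25

$11.25


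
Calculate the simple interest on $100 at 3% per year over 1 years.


Use the formula I = P x R x T / 100
P x R x T = 100 x 3 x 1 = 300
I = 300 / 100 = $3

$3


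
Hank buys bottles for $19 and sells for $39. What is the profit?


Selling price = $39
Cost price = $19
Profit = selling price - cost price:
Profit = $39 - $19 = $20

$20


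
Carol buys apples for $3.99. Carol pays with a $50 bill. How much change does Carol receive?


Start with the amount paid:
$50
Subtract the price:
$50 - $3.99 = $46.01

$46.01


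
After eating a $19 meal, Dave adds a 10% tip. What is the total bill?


Calculate the tip:
10% of $19 = $1.90
Add tip to meal cost:
$19 + $1.90 = $20.90

$20.90


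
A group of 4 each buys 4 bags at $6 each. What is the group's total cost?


Cost per person:
4 x $6 = $24
Group total:
4 x $24 = $96

$96


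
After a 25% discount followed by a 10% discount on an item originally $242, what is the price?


First discount:
25% of $242 = $60.50
Price after first discount:
$242 - $60.50 = $181.50
Second discount:
10% of $181.50 = $18.15
Final price:
$181.50 - $18.15 = $163.35

$163.35


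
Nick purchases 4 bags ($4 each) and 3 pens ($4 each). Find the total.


Cost of bags:
4 x $4 = $16
Cost of pens:
3 x $4 = $12
Add both:
$16 + $12 = $28

$28


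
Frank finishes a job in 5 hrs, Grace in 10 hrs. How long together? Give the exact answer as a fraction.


Frank's rate: 1/5 of the job per hour
Grace's rate: 1/10 of the job per hour
Combined rate: 1/5 + 1/10 = 3/10 per hour
Time = 1 / (3/10) = 10/3 hours (≈ 3.33 hours)

10/3 hours


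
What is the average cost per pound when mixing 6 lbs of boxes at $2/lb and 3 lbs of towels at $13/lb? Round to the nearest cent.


Cost of boxes:
6 x $2 = $12
Cost of towels:
3 x $13 = $39
Total cost: $12 + $39 = $51
Total weight: 9 lbs
Average: $51 / 9 = $5.6666... ≈ $5.67/lb

$5.67/lb


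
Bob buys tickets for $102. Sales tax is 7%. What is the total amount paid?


Calculate the tax:
7% of $102 = $7.14
Add tax to price:
$102 + $7.14 = $109.14

$109.14


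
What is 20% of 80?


Convert percentage to decimal:
20% = 0.2
Multiply:
80 x 0.2 = 16

16


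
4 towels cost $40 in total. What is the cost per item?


Total cost: $40
Number of items: 4
Unit price: $40 / 4 = $10

$10


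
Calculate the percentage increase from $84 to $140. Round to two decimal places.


Find the absolute change:
|140 - 84| = 56
Divide by original and multiply by 100:
56 / 84 x 100 = 66.6666...% ≈ 66.67%

66.67%


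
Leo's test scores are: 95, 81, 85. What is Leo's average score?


Add the scores:
95 + 81 + 85 = 261
Divide by the number of tests:
261 / 3 = 87

87


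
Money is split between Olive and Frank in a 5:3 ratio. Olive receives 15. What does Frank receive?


Find the multiplier:
15 / 5 = 3
Apply to Frank's share:
3 x 3 = 9

9


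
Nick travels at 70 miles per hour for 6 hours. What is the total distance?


Use the formula: distance = speed x time
Speed = 70 mph, Time = 6 hours
70 x 6 = 420 miles

420 miles


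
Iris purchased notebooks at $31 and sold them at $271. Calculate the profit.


Selling price = $271
Cost price = $31
Profit = selling price - cost price:
Profit = $271 - $31 = $240

$240


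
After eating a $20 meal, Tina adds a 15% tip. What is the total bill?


Calculate the tip:
15% of $20 = $3
Add tip to meal cost:
$20 + $3 = $23

$23


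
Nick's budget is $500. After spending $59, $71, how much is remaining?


Add up expenses:
$59 + $71 = $130
Subtract from budget:
$500 - $130 = $370

$370


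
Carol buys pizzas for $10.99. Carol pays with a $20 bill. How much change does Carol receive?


Start with the amount paid:
$20
Subtract the price:
$20 - $10.99 = $9.01

$9.01


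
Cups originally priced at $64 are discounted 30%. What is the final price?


Calculate the discount amount:
30% of $64 = $19.20
Subtract from original:
$64 - $19.20 = $44.80

$44.80


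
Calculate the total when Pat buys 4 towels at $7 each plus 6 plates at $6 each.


Cost of towels:
4 x $7 = $28
Cost of plates:
6 x $6 = $36
Add both:
$28 + $36 = $64

$64


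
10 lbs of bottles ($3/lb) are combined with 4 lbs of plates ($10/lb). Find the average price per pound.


Cost of bottles:
10 x $3 = $30
Cost of plates:
4 x $10 = $40
Total cost: $30 + $40 = $70
Total weight: 14 lbs
Average: $70 / 14 = $5/lb

$5/lb


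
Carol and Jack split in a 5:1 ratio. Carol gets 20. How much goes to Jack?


Find the multiplier:
20 / 5 = 4
Apply to Jack's share:
1 x 4 = 4

4


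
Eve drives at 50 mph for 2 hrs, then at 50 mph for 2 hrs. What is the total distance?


Leg 1 distance:
50 x 2 = 100 miles
Leg 2 distance:
50 x 2 = 100 miles
Total distance:
100 + 100 = 200 miles

200 miles


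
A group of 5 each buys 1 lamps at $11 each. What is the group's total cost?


Cost per person:
1 x $11 = $11
Group total:
5 x $11 = $55

$55


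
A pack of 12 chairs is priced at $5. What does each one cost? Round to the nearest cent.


Total cost: $5
Number of items: 12
Unit price: $5 / 12 = $0.4166... ≈ $0.42

$0.42


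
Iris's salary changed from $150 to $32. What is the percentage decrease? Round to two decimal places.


Find the absolute change:
|32 - 150| = 118
Divide by original and multiply by 100:
118 / 150 x 100 = 78.6666...% ≈ 78.67%

78.67%


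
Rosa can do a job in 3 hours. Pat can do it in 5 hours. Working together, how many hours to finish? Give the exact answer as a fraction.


Rosa's rate: 1/3 of the job per hour
Pat's rate: 1/5 of the job per hour
Combined rate: 1/3 + 1/5 = 8/15 per hour
Time = 1 / (8/15) = 15/8 hours (≈ 1.88 hours)

15/8 hours


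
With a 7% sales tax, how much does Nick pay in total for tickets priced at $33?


Calculate the tax:
7% of $33 = $2.31
Add tax to price:
$33 + $2.31 = $35.31

$35.31


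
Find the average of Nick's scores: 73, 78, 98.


Add the scores:
73 + 78 + 98 = 249
Divide by the number of tests:
249 / 3 = 83

83


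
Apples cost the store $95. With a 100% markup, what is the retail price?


Calculate the markup amount:
100% of $95 = $95
Add to cost:
$95 + $95 = $190

$190


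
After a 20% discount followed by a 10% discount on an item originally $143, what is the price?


First discount:
20% of $143 = $28.60
Price after first discount:
$143 - $28.60 = $114.40
Second discount:
10% of $114.40 = $11.44
Final price:
$114.40 - $11.44 = $102.96

$102.96


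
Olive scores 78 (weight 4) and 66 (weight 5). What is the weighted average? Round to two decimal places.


Weighted sum:
4 x 78 + 5 x 66 = 642
Total weight:
4 + 5 = 9
Weighted average:
642 / 9 = 71.3333... ≈ 71.33

71.33


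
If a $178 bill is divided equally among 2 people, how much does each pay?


Total bill: $178
Number of people: 2
Each pays: $178 / 2 = $89

$89


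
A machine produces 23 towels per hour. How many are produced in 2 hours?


Production rate: 23 towels per hour
Time: 2 hours
Total: 23 x 2 = 46 towels

46 towels


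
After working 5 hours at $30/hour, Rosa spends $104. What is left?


Calculate earnings:
5 x $30 = $150
Subtract spending:
$150 - $104 = $46

$46


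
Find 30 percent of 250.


Convert percentage to decimal:
30% = 0.3
Multiply:
250 x 0.3 = 75

75


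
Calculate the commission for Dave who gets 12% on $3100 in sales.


Convert rate to decimal:
12% = 0.12
Multiply by sales:
$3100 x 0.12 = $372

$372


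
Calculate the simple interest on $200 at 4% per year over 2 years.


Use the formula I = P x R x T / 100
P x R x T = 200 x 4 x 2 = 1600
I = 1600 / 100 = $16

$16


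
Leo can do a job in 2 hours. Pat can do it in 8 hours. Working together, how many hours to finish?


Leo's rate: 1/2 of the job per hour
Pat's rate: 1/8 of the job per hour
Combined rate: 1/2 + 1/8 = 5/8 per hour
Time = 1 / (5/8) = 8/5 = 1.6 hours

1.6 hours


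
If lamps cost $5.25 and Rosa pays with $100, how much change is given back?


Start with the amount paid:
$100
Subtract the price:
$100 - $5.25 = $94.75

$94.75


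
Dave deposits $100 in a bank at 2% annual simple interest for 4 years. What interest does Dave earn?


Use the formula I = P x R x T / 100
P x R x T = 100 x 2 x 4 = 800
I = 800 / 100 = $8

$8


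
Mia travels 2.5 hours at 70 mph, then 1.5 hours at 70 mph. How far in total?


Leg 1 distance:
70 x 2.5 = 175 miles
Leg 2 distance:
70 x 1.5 = 105 miles
Total distance:
175 + 105 = 280 miles

280 miles


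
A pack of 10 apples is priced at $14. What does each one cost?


Total cost: $14
Number of items: 10
Unit price: $14 / 10 = $1.40

$1.40


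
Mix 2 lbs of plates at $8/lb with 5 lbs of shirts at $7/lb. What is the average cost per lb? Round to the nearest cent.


Cost of plates:
2 x $8 = $16
Cost of shirts:
5 x $7 = $35
Total cost: $16 + $35 = $51
Total weight: 7 lbs
Average: $51 / 7 = $7.2857... ≈ $7.29/lb

$7.29/lb


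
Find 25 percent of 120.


Convert percentage to decimal:
25% = 0.25
Multiply:
120 x 0.25 = 30

30


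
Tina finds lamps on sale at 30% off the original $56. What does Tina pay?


Calculate the discount amount:
30% of $56 = $16.80
Subtract from original:
$56 - $16.80 = $39.20

$39.20


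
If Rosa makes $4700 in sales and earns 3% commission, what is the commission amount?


Convert rate to decimal:
3% = 0.03
Multiply by sales:
$4700 x 0.03 = $141

$141


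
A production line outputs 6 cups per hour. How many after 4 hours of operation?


Production rate: 6 cups per hour
Time: 4 hours
Total: 6 x 4 = 24 cups

24 cups


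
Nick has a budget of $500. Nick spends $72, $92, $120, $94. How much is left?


Add up expenses:
$72 + $92 + $120 + $94 = $378
Subtract from budget:
$500 - $378 = $122

$122


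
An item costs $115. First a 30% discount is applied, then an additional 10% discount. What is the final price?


First discount:
30% of $115 = $34.50
Price after first discount:
$115 - $34.50 = $80.50
Second discount:
10% of $80.50 = $8.05
Final price:
$80.50 - $8.05 = $72.45

$72.45


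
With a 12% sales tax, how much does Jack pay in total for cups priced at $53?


Calculate the tax:
12% of $53 = $6.36
Add tax to price:
$53 + $6.36 = $59.36

$59.36


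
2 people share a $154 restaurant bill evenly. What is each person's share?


Total bill: $154
Number of people: 2
Each pays: $154 / 2 = $77

$77


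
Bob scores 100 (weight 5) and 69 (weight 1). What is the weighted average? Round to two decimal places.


Weighted sum:
5 x 100 + 1 x 69 = 569
Total weight:
5 + 1 = 6
Weighted average:
569 / 6 = 94.8333... ≈ 94.83

94.83


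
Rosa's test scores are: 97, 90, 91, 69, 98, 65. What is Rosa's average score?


Add the scores:
97 + 90 + 91 + 69 + 98 + 65 = 510
Divide by the number of tests:
510 / 6 = 85

85


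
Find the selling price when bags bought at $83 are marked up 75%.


Calculate the markup amount:
75% of $83 = $62.25
Add to cost:
$83 + $62.25 = $145.25

$145.25


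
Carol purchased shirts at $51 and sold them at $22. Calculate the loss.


Selling price = $22
Cost price = $51
Loss = cost price - selling price:
Loss = $51 - $22 = $29

$29


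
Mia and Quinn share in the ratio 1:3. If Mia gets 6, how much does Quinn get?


Find the multiplier:
6 / 1 = 6
Apply to Quinn's share:
3 x 6 = 18

18


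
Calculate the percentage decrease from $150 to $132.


Find the absolute change:
|132 - 150| = 18
Divide by original and multiply by 100:
18 / 150 x 100 = 12%

12%


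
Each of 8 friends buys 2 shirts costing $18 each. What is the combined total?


Cost per person:
2 x $18 = $36
Group total:
8 x $36 = $288

$288


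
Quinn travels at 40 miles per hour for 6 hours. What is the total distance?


Use the formula: distance = speed x time
Speed = 40 mph, Time = 6 hours
40 x 6 = 240 miles

240 miles


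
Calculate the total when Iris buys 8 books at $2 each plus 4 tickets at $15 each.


Cost of books:
8 x $2 = $16
Cost of tickets:
4 x $15 = $60
Add both:
$16 + $60 = $76

$76


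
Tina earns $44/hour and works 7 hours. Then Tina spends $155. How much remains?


Calculate earnings:
7 x $44 = $308
Subtract spending:
$308 - $155 = $153

$153


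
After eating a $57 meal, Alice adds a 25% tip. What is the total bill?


Calculate the tip:
25% of $57 = $14.25
Add tip to meal cost:
$57 + $14.25 = $71.25

$71.25


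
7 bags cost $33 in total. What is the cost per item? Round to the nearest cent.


Total cost: $33
Number of items: 7
Unit price: $33 / 7 = $4.7142... ≈ $4.71

$4.71


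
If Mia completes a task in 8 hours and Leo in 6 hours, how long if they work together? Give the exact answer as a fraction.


Mia's rate: 1/8 of the job per hour
Leo's rate: 1/6 of the job per hour
Combined rate: 1/8 + 1/6 = 7/24 per hour
Time = 1 / (7/24) = 24/7 hours (≈ 3.43 hours)

24/7 hours


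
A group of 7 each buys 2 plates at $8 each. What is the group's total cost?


Cost per person:
2 x $8 = $16
Group total:
7 x $16 = $112

$112


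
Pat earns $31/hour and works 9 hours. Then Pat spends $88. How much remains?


Calculate earnings:
9 x $31 = $279
Subtract spending:
$279 - $88 = $191

$191


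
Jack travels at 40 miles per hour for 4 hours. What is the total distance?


Use the formula: distance = speed x time
Speed = 40 mph, Time = 4 hours
40 x 4 = 160 miles

160 miles


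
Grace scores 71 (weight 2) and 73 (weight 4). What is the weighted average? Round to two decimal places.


Weighted sum:
2 x 71 + 4 x 73 = 434
Total weight:
2 + 4 = 6
Weighted average:
434 / 6 = 72.3333... ≈ 72.33

72.33


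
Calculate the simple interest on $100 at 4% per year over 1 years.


Use the formula I = P x R x T / 100
P x R x T = 100 x 4 x 1 = 400
I = 400 / 100 = $4

$4


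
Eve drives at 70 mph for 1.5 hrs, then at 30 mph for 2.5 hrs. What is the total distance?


Leg 1 distance:
70 x 1.5 = 105 miles
Leg 2 distance:
30 x 2.5 = 75 miles
Total distance:
105 + 75 = 180 miles

180 miles


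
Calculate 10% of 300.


Convert percentage to decimal:
10% = 0.1
Multiply:
300 x 0.1 = 30

30


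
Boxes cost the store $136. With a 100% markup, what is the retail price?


Calculate the markup amount:
100% of $136 = $136
Add to cost:
$136 + $136 = $272

$272


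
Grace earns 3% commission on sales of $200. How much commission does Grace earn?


Convert rate to decimal:
3% = 0.03
Multiply by sales:
$200 x 0.03 = $6

$6


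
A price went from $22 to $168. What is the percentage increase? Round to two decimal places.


Find the absolute change:
|168 - 22| = 146
Divide by original and multiply by 100:
146 / 22 x 100 = 663.6363...% ≈ 663.64%

663.64%


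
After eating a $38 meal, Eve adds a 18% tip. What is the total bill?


Calculate the tip:
18% of $38 = $6.84
Add tip to meal cost:
$38 + $6.84 = $44.84

$44.84


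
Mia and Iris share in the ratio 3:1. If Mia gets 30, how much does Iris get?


Find the multiplier:
30 / 3 = 10
Apply to Iris's share:
1 x 10 = 10

10


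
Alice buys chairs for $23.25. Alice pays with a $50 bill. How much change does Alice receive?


Start with the amount paid:
$50
Subtract the price:
$50 - $23.25 = $26.75

$26.75


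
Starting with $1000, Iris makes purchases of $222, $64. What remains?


Add up expenses:
$222 + $64 = $286
Subtract from budget:
$1000 - $286 = $714

$714


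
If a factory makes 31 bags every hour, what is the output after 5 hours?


Production rate: 31 bags per hour
Time: 5 hours
Total: 31 x 5 = 155 bags

155 bags


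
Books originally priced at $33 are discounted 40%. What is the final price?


Calculate the discount amount:
40% of $33 = $13.20
Subtract from original:
$33 - $13.20 = $19.80

$19.80


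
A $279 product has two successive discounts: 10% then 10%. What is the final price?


First discount:
10% of $279 = $27.90
Price after first discount:
$279 - $27.90 = $251.10
Second discount:
10% of $251.10 = $25.11
Final price:
$251.10 - $25.11 = $225.99

$225.99


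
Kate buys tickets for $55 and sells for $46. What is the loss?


Selling price = $46
Cost price = $55
Loss = cost price - selling price:
Loss = $55 - $46 = $9

$9


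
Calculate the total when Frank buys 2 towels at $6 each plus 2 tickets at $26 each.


Cost of towels:
2 x $6 = $12
Cost of tickets:
2 x $26 = $52
Add both:
$12 + $52 = $64

$64


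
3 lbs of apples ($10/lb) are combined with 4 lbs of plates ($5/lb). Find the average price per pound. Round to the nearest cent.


Cost of apples:
3 x $10 = $30
Cost of plates:
4 x $5 = $20
Total cost: $30 + $20 = $50
Total weight: 7 lbs
Average: $50 / 7 = $7.1428... ≈ $7.14/lb

$7.14/lb


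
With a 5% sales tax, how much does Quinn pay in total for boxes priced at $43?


Calculate the tax:
5% of $43 = $2.15
Add tax to price:
$43 + $2.15 = $45.15

$45.15


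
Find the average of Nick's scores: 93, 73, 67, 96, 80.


Add the scores:
93 + 73 + 67 + 96 + 80 = 409
Divide by the number of tests:
409 / 5 = 81.8

81.8


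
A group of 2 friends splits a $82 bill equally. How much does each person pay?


Total bill: $82
Number of people: 2
Each pays: $82 / 2 = $41

$41


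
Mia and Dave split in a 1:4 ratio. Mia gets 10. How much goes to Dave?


Find the multiplier:
10 / 1 = 10
Apply to Dave's share:
4 x 10 = 40

40


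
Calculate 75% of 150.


Convert percentage to decimal:
75% = 0.75
Multiply:
150 x 0.75 = 112.5

112.5


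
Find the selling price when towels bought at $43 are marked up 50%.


Calculate the markup amount:
50% of $43 = $21.50
Add to cost:
$43 + $21.50 = $64.50

$64.50


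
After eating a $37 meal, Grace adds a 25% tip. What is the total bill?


Calculate the tip:
25% of $37 = $9.25
Add tip to meal cost:
$37 + $9.25 = $46.25

$46.25


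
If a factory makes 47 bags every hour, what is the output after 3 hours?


Production rate: 47 bags per hour
Time: 3 hours
Total: 47 x 3 = 141 bags

141 bags


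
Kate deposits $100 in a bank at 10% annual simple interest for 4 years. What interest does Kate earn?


Use the formula I = P x R x T / 100
P x R x T = 100 x 10 x 4 = 4000
I = 4000 / 100 = $40

$40


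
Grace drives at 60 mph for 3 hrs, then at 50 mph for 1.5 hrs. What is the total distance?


Leg 1 distance:
60 x 3 = 180 miles
Leg 2 distance:
50 x 1.5 = 75 miles
Total distance:
180 + 75 = 255 miles

255 miles


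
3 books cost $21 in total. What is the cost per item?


Total cost: $21
Number of items: 3
Unit price: $21 / 3 = $7

$7


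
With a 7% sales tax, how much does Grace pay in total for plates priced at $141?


Calculate the tax:
7% of $141 = $9.87
Add tax to price:
$141 + $9.87 = $150.87

$150.87


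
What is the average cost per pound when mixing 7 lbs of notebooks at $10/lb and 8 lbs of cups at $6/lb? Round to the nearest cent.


Cost of notebooks:
7 x $10 = $70
Cost of cups:
8 x $6 = $48
Total cost: $70 + $48 = $118
Total weight: 15 lbs
Average: $118 / 15 = $7.8666... ≈ $7.87/lb

$7.87/lb


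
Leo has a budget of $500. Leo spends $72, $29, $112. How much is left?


Add up expenses:
$72 + $29 + $112 = $213
Subtract from budget:
$500 - $213 = $287

$287


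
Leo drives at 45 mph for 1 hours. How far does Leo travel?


Use the formula: distance = speed x time
Speed = 45 mph, Time = 1 hours
45 x 1 = 45 miles

45 miles


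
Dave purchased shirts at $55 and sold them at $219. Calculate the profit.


Selling price = $219
Cost price = $55
Profit = selling price - cost price:
Profit = $219 - $55 = $164

$164


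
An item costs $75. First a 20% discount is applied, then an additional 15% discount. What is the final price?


First discount:
20% of $75 = $15
Price after first discount:
$75 - $15 = $60
Second discount:
15% of $60 = $9
Final price:
$60 - $9 = $51

$51


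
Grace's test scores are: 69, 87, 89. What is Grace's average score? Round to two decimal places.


Add the scores:
69 + 87 + 89 = 245
Divide by the number of tests:
245 / 3 = 81.6666... ≈ 81.67

81.67


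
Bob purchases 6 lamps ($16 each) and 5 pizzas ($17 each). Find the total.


Cost of lamps:
6 x $16 = $96
Cost of pizzas:
5 x $17 = $85
Add both:
$96 + $85 = $181

$181


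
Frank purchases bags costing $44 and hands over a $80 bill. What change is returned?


Start with the amount paid:
$80
Subtract the price:
$80 - $44 = $36

$36


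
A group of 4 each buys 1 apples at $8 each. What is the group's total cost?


Cost per person:
1 x $8 = $8
Group total:
4 x $8 = $32

$32


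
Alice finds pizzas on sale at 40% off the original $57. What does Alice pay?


Calculate the discount amount:
40% of $57 = $22.80
Subtract from original:
$57 - $22.80 = $34.20

$34.20


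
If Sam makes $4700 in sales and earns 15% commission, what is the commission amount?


Convert rate to decimal:
15% = 0.15
Multiply by sales:
$4700 x 0.15 = $705

$705


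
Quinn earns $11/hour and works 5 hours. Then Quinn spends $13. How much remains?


Calculate earnings:
5 x $11 = $55
Subtract spending:
$55 - $13 = $42

$42


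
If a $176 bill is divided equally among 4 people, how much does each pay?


Total bill: $176
Number of people: 4
Each pays: $176 / 4 = $44

$44


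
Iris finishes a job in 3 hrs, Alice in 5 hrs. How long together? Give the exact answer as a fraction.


Iris's rate: 1/3 of the job per hour
Alice's rate: 1/5 of the job per hour
Combined rate: 1/3 + 1/5 = 8/15 per hour
Time = 1 / (8/15) = 15/8 hours (≈ 1.88 hours)

15/8 hours


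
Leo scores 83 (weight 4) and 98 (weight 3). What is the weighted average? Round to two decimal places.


Weighted sum:
4 x 83 + 3 x 98 = 626
Total weight:
4 + 3 = 7
Weighted average:
626 / 7 = 89.4285... ≈ 89.43

89.43


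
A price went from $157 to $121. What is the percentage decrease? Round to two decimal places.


Find the absolute change:
|121 - 157| = 36
Divide by original and multiply by 100:
36 / 157 x 100 = 22.9299...% ≈ 22.93%

22.93%


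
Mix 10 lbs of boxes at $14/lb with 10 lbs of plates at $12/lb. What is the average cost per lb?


Cost of boxes:
10 x $14 = $140
Cost of plates:
10 x $12 = $120
Total cost: $140 + $120 = $260
Total weight: 20 lbs
Average: $260 / 20 = $13/lb

$13/lb


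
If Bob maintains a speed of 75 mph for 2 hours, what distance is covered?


Use the formula: distance = speed x time
Speed = 75 mph, Time = 2 hours
75 x 2 = 150 miles

150 miles


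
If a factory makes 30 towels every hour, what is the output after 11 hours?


Production rate: 30 towels per hour
Time: 11 hours
Total: 30 x 11 = 330 towels

330 towels


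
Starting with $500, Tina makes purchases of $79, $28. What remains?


Add up expenses:
$79 + $28 = $107
Subtract from budget:
$500 - $107 = $393

$393


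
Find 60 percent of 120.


Convert percentage to decimal:
60% = 0.6
Multiply:
120 x 0.6 = 72

72


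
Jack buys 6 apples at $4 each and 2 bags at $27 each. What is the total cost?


Cost of apples:
6 x $4 = $24
Cost of bags:
2 x $27 = $54
Add both:
$24 + $54 = $78

$78


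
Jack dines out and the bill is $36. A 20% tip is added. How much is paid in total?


Calculate the tip:
20% of $36 = $7.20
Add tip to meal cost:
$36 + $7.20 = $43.20

$43.20


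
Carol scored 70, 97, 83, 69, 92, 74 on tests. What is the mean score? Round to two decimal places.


Add the scores:
70 + 97 + 83 + 69 + 92 + 74 = 485
Divide by the number of tests:
485 / 6 = 80.8333... ≈ 80.83

80.83


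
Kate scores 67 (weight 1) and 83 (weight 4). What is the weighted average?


Weighted sum:
1 x 67 + 4 x 83 = 399
Total weight:
1 + 4 = 5
Weighted average:
399 / 5 = 79.8

79.8


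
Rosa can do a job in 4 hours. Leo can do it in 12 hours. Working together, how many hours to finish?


Rosa's rate: 1/4 of the job per hour
Leo's rate: 1/12 of the job per hour
Combined rate: 1/4 + 1/12 = 1/3 per hour
Time = 1 / (1/3) = 3 hours

3 hours


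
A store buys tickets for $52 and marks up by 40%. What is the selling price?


Calculate the markup amount:
40% of $52 = $20.80
Add to cost:
$52 + $20.80 = $72.80

$72.80


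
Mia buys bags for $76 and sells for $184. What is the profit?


Selling price = $184
Cost price = $76
Profit = selling price - cost price:
Profit = $184 - $76 = $108

$108


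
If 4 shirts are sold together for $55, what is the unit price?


Total cost: $55
Number of items: 4
Unit price: $55 / 4 = $13.75

$13.75


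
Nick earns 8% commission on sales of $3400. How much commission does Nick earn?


Convert rate to decimal:
8% = 0.08
Multiply by sales:
$3400 x 0.08 = $272

$272


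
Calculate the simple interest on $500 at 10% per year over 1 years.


Use the formula I = P x R x T / 100
P x R x T = 500 x 10 x 1 = 5000
I = 5000 / 100 = $50

$50


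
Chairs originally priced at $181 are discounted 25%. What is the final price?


Calculate the discount amount:
25% of $181 = $45.25
Subtract from original:
$181 - $45.25 = $135.75

$135.75


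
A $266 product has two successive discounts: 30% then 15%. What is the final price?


First discount:
30% of $266 = $79.80
Price after first discount:
$266 - $79.80 = $186.20
Second discount:
15% of $186.20 = $27.93
Final price:
$186.20 - $27.93 = $158.27

$158.27


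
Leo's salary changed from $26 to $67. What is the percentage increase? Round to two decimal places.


Find the absolute change:
|67 - 26| = 41
Divide by original and multiply by 100:
41 / 26 x 100 = 157.6923...% ≈ 157.69%

157.69%
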